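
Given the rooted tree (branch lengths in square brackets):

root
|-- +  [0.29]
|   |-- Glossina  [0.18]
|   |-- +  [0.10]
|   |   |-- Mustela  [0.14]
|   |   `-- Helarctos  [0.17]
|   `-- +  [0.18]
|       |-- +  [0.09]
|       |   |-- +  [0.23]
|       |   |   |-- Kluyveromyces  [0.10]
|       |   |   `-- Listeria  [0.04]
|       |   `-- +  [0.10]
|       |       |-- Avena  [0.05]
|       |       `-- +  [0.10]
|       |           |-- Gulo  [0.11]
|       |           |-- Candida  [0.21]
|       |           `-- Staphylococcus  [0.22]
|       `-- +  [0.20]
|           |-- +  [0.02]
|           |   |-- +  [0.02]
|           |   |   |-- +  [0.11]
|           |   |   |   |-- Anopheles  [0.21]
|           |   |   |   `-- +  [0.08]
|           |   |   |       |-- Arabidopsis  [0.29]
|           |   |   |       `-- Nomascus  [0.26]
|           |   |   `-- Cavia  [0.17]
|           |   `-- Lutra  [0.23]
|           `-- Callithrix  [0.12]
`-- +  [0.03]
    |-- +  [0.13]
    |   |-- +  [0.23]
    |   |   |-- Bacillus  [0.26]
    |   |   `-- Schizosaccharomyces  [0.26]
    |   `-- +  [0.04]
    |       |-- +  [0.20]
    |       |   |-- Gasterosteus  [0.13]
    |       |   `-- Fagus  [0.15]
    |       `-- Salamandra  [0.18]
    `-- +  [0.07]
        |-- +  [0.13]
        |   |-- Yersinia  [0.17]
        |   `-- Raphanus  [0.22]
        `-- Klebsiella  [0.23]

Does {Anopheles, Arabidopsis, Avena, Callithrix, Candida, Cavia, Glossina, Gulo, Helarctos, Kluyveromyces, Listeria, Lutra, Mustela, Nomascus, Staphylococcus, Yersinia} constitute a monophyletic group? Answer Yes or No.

No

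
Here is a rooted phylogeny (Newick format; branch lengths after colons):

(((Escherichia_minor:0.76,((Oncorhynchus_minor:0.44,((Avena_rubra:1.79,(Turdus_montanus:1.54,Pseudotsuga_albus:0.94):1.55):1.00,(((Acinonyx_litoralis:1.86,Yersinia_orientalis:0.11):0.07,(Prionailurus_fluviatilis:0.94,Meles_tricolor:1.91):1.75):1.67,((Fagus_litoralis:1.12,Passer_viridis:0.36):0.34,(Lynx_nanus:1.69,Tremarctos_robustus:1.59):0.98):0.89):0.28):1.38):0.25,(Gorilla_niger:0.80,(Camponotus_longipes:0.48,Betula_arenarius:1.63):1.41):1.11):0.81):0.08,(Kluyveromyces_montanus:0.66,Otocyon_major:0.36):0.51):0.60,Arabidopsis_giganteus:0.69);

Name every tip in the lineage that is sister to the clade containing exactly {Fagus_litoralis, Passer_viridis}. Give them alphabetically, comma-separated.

Lynx_nanus, Tremarctos_robustus

The clade containing exactly {Fagus_litoralis, Passer_viridis} attaches to the tree at the node subtending ((Fagus_litoralis,Passer_viridis),(Lynx_nanus,Tremarctos_robustus)).
The other lineage descending from that same node — the sister group — is (Lynx_nanus,Tremarctos_robustus); its 2 tips in alphabetical order are the answer.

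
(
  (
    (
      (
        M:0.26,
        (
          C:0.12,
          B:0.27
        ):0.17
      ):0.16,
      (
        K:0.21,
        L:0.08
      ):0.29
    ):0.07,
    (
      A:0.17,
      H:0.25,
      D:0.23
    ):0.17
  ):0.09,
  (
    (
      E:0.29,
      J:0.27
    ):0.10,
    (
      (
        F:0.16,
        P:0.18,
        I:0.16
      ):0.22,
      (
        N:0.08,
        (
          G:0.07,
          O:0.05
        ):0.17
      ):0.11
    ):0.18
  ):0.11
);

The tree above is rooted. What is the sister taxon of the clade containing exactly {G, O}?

N

The clade containing exactly {G, O} attaches to the tree at the node subtending (N,(G,O)).
The other lineage descending from that same node — the sister group — is the single tip N.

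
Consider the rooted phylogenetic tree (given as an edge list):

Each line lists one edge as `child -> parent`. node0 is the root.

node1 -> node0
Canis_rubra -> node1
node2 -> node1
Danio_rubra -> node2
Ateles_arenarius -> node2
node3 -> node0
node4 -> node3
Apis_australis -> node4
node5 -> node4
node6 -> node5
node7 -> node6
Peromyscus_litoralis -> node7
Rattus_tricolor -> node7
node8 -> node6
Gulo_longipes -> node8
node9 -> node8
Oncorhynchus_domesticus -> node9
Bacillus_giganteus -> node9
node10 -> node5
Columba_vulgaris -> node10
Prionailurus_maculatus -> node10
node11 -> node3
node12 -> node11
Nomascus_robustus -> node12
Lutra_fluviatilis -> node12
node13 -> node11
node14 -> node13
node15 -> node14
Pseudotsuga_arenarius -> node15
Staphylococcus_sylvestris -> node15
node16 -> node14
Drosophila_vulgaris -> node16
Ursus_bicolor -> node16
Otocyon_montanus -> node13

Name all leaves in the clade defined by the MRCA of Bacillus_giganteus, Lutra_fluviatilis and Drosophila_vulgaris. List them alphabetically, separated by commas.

Apis_australis, Bacillus_giganteus, Columba_vulgaris, Drosophila_vulgaris, Gulo_longipes, Lutra_fluviatilis, Nomascus_robustus, Oncorhynchus_domesticus, Otocyon_montanus, Peromyscus_litoralis, Prionailurus_maculatus, Pseudotsuga_arenarius, Rattus_tricolor, Staphylococcus_sylvestris, Ursus_bicolor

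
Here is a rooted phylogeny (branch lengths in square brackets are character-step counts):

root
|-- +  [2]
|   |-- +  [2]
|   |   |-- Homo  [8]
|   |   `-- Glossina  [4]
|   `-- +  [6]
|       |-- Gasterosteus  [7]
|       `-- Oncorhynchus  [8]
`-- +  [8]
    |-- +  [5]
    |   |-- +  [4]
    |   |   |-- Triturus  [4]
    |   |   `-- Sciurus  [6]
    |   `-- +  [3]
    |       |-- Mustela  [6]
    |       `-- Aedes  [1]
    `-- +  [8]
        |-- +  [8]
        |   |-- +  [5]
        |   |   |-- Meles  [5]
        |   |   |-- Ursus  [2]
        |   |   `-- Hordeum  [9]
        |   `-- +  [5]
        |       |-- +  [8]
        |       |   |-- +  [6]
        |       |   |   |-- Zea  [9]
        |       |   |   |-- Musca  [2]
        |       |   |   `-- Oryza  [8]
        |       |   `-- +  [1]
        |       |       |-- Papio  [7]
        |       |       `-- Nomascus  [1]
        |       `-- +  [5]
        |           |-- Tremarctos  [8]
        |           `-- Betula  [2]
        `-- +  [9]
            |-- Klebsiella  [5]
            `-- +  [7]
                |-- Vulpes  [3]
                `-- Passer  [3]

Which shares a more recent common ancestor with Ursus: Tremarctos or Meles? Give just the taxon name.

The MRCA of Ursus and Meles subtends (Meles,Ursus,Hordeum) (3 taxa).
The MRCA of Ursus and Tremarctos subtends ((Meles,Ursus,Hordeum),(((Zea,Musca,Oryza),(Papio,Nomascus)),(Tremarctos,Betula))) (10 taxa).
The first is nested inside the second, so Ursus shares a more recent common ancestor with Meles.

Meles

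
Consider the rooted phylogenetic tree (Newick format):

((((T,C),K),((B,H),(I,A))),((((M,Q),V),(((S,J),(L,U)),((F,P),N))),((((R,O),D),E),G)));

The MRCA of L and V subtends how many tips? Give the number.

The MRCA of L and V is the node subtending (((M,Q),V),(((S,J),(L,U)),((F,P),N))).
That clade contains 10 terminal taxa: F, J, L, M, N, P, Q, S, U, V.

10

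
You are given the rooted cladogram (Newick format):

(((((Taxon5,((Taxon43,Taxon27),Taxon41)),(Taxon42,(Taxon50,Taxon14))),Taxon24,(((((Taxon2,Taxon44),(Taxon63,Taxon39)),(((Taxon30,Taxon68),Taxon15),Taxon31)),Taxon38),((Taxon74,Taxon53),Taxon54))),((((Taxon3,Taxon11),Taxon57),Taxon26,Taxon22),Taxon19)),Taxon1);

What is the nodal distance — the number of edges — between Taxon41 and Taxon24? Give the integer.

The MRCA of Taxon41 and Taxon24 is the node subtending (((Taxon5,((Taxon43,Taxon27),Taxon41)),(Taxon42,(Taxon50,Taxon14))),Taxon24,(((((Taxon2,Taxon44),(Taxon63,Taxon39)),(((Taxon30,Taxon68),Taxon15),Taxon31)),Taxon38),((Taxon74,Taxon53),Taxon54))).
From Taxon41 up to that node: 4 branches. From Taxon24 up to the same node: 1 branch. Total: 4 + 1 = 5.

5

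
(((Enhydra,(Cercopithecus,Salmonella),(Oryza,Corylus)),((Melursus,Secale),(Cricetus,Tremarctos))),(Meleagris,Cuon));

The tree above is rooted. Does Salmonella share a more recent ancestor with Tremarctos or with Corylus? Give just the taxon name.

Corylus

The MRCA of Salmonella and Corylus subtends (Enhydra,(Cercopithecus,Salmonella),(Oryza,Corylus)) (5 taxa).
The MRCA of Salmonella and Tremarctos subtends ((Enhydra,(Cercopithecus,Salmonella),(Oryza,Corylus)),((Melursus,Secale),(Cricetus,Tremarctos))) (9 taxa).
The first is nested inside the second, so Salmonella shares a more recent common ancestor with Corylus.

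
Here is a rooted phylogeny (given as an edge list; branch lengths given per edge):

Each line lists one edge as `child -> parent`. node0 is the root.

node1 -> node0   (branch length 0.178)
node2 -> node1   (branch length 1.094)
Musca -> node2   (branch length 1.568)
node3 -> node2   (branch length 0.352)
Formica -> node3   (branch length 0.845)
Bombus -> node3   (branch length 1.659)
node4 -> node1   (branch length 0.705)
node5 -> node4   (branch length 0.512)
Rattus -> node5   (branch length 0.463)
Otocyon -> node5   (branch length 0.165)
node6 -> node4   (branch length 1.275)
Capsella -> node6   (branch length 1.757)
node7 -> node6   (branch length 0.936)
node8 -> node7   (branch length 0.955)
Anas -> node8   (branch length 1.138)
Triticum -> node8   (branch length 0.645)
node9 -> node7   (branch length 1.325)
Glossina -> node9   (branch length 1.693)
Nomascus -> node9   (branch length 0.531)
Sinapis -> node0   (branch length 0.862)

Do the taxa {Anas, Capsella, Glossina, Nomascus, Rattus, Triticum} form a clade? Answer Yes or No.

No

The MRCA of the listed taxa subtends ((Rattus,Otocyon),(Capsella,((Anas,Triticum),(Glossina,Nomascus)))).
That clade also contains Otocyon, which is not in the proposed group, so the group is not monophyletic.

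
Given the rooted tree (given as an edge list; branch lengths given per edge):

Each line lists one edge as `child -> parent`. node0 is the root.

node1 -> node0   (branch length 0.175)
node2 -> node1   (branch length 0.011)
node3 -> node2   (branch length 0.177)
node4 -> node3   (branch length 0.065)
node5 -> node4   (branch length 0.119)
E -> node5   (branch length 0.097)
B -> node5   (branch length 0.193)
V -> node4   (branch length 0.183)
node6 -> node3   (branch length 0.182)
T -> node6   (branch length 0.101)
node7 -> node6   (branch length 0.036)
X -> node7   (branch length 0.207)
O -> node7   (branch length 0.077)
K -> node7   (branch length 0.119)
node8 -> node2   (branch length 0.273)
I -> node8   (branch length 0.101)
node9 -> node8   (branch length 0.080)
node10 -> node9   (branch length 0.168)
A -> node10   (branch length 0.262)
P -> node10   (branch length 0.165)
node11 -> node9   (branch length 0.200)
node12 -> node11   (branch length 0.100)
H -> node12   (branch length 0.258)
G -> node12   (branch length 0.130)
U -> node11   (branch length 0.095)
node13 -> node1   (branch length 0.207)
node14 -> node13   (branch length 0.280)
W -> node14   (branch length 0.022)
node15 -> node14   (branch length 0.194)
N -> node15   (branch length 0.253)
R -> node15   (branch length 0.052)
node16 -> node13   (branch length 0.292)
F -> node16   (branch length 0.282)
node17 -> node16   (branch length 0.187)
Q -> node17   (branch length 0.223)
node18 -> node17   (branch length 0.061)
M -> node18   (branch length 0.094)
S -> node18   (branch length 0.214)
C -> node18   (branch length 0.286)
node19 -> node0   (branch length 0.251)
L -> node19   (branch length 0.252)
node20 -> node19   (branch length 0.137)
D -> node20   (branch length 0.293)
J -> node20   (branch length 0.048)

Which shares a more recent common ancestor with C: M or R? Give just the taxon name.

M

The MRCA of C and M subtends (M,S,C) (3 taxa).
The MRCA of C and R subtends ((W,(N,R)),(F,(Q,(M,S,C)))) (8 taxa).
The first is nested inside the second, so C shares a more recent common ancestor with M.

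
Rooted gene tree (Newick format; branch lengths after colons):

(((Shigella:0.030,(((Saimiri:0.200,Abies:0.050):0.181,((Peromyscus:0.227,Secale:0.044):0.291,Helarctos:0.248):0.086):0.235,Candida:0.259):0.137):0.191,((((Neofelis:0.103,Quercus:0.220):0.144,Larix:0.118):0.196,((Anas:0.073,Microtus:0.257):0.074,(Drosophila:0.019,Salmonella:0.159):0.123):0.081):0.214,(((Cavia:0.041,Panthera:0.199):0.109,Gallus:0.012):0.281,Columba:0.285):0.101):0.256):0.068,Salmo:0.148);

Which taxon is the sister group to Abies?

Saimiri

Abies attaches to the tree at the node subtending (Saimiri,Abies).
The other lineage descending from that same node — the sister group — is the single tip Saimiri.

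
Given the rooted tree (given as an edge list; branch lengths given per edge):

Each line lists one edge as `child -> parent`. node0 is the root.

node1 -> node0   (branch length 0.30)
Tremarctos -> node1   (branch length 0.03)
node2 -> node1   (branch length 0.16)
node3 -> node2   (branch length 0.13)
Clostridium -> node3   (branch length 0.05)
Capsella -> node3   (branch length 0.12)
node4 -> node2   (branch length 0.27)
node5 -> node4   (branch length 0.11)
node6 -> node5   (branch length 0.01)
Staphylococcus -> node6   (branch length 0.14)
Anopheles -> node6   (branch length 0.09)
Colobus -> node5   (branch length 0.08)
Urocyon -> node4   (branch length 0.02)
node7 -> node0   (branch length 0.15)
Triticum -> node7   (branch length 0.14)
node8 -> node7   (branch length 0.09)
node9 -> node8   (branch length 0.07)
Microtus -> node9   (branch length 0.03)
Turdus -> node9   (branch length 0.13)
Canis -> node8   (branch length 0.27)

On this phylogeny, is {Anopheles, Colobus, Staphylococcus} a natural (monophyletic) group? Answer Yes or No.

Yes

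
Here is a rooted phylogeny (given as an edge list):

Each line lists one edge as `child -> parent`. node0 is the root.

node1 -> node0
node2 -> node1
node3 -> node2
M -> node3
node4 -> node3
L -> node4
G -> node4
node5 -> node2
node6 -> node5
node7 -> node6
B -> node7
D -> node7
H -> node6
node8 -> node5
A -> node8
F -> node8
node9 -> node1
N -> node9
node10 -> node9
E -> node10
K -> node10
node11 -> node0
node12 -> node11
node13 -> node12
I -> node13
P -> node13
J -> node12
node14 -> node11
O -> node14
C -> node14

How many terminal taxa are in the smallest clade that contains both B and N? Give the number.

11

The MRCA of B and N is the node subtending (((M,(L,G)),(((B,D),H),(A,F))),(N,(E,K))).
That clade contains 11 terminal taxa: A, B, D, E, F, G, H, K, L, M, N.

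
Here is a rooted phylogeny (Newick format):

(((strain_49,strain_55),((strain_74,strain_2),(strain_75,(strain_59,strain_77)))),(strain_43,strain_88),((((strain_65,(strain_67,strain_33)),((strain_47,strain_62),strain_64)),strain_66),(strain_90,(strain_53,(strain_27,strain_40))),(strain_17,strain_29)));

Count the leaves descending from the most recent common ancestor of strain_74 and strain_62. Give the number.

The MRCA of strain_74 and strain_62 is the root, so the clade is the entire tree.
That clade contains 22 terminal taxa: strain_17, strain_2, strain_27, strain_29, strain_33, strain_40, strain_43, strain_47, strain_49, strain_53, strain_55, strain_59, strain_62, strain_64, strain_65, strain_66, strain_67, strain_74, strain_75, strain_77, strain_88, strain_90.

22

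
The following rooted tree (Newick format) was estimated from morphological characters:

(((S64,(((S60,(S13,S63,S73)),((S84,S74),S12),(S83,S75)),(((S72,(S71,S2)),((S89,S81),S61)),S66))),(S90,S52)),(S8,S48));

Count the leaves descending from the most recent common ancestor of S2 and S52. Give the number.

19

The MRCA of S2 and S52 is the node subtending ((S64,(((S60,(S13,S63,S73)),((S84,S74),S12),(S83,S75)),(((S72,(S71,S2)),((S89,S81),S61)),S66))),(S90,S52)).
That clade contains 19 terminal taxa: S12, S13, S2, S52, S60, S61, S63, S64, S66, S71, S72, S73, S74, S75, S81, S83, S84, S89, S90.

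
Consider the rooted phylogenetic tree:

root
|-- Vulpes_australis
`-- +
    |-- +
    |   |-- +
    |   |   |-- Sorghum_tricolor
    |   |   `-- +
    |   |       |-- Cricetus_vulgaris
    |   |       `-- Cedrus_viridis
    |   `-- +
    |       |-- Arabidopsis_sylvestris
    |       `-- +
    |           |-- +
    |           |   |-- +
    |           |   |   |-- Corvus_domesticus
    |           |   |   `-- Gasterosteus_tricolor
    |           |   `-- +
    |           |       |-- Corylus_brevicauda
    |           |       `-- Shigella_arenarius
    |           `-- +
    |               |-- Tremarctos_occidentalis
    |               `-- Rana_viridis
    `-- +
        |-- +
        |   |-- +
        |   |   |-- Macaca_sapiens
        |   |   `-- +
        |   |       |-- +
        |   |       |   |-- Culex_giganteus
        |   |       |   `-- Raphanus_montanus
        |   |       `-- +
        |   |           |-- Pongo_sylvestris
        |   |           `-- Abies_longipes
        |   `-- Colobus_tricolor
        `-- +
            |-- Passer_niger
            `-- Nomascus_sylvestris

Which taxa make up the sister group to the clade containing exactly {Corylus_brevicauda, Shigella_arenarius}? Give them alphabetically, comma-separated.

The clade containing exactly {Corylus_brevicauda, Shigella_arenarius} attaches to the tree at the node subtending ((Corvus_domesticus,Gasterosteus_tricolor),(Corylus_brevicauda,Shigella_arenarius)).
The other lineage descending from that same node — the sister group — is (Corvus_domesticus,Gasterosteus_tricolor); its 2 tips in alphabetical order are the answer.

Corvus_domesticus, Gasterosteus_tricolor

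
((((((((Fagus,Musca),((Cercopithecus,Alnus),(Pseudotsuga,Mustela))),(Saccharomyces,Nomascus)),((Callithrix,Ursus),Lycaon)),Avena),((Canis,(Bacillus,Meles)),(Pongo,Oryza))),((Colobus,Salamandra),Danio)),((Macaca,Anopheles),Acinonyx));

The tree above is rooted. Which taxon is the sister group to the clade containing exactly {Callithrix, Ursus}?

The clade containing exactly {Callithrix, Ursus} attaches to the tree at the node subtending ((Callithrix,Ursus),Lycaon).
The other lineage descending from that same node — the sister group — is the single tip Lycaon.

Lycaon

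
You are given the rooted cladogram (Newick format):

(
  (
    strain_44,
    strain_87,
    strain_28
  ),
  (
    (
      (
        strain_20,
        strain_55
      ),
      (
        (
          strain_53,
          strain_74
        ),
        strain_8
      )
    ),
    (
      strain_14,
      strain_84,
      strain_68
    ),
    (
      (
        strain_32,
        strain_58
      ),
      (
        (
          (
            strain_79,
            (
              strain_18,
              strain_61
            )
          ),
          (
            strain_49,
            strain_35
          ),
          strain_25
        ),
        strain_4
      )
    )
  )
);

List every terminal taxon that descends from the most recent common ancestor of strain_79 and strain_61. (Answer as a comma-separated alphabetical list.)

strain_18, strain_61, strain_79

Tracing strain_79: it sits inside (strain_79,(strain_18,strain_61)).
Tracing strain_61: it sits inside (strain_18,strain_61).
The smallest clade enclosing both is (strain_79,(strain_18,strain_61)); the answer is its 3 terminal taxa in alphabetical order.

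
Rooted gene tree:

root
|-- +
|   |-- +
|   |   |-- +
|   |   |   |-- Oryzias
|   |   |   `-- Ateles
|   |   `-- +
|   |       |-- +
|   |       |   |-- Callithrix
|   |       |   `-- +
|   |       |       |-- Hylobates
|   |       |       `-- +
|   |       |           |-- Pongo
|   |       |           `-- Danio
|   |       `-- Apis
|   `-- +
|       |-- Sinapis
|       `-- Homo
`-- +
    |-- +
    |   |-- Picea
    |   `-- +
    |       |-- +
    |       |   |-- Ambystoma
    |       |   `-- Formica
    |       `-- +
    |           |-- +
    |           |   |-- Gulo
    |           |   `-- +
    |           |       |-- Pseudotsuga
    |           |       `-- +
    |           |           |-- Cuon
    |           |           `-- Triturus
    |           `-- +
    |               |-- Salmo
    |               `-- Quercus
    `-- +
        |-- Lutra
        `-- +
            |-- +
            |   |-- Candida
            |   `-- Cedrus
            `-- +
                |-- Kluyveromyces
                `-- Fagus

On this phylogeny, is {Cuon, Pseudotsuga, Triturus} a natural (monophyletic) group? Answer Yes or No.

Yes

The most recent common ancestor of these taxa subtends (Pseudotsuga,(Cuon,Triturus)).
That clade has exactly 3 tips — every listed taxon and nothing else — so the group is monophyletic.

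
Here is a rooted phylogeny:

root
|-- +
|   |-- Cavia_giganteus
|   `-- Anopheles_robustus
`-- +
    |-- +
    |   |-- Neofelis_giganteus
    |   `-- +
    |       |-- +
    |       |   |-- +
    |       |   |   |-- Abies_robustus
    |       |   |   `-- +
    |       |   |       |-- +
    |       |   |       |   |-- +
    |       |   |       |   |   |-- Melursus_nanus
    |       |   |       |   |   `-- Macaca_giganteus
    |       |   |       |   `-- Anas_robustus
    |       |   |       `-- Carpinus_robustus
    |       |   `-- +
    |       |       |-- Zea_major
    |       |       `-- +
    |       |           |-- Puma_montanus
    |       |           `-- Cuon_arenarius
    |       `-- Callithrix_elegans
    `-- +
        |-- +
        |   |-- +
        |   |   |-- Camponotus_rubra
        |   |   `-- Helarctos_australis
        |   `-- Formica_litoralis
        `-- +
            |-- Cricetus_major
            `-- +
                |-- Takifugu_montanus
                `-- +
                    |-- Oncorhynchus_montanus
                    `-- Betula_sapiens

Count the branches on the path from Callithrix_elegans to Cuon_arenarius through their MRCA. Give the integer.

5

The MRCA of Callithrix_elegans and Cuon_arenarius is the node subtending (((Abies_robustus,(((Melursus_nanus,Macaca_giganteus),Anas_robustus),Carpinus_robustus)),(Zea_major,(Puma_montanus,Cuon_arenarius))),Callithrix_elegans).
From Callithrix_elegans up to that node: 1 branch. From Cuon_arenarius up to the same node: 4 branches. Total: 1 + 4 = 5.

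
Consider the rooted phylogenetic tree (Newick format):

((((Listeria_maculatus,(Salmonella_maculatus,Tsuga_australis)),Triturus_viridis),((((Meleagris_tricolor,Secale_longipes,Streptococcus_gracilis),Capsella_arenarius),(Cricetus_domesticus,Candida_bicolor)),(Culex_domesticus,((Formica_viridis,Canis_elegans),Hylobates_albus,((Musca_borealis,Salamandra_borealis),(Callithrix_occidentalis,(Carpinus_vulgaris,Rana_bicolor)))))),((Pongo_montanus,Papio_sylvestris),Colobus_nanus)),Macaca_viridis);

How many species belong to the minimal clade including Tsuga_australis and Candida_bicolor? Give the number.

22

The MRCA of Tsuga_australis and Candida_bicolor is the node subtending (((Listeria_maculatus,(Salmonella_maculatus,Tsuga_australis)),Triturus_viridis),((((Meleagris_tricolor,Secale_longipes,Streptococcus_gracilis),Capsella_arenarius),(Cricetus_domesticus,Candida_bicolor)),(Culex_domesticus,((Formica_viridis,Canis_elegans),Hylobates_albus,((Musca_borealis,Salamandra_borealis),(Callithrix_occidentalis,(Carpinus_vulgaris,Rana_bicolor)))))),((Pongo_montanus,Papio_sylvestris),Colobus_nanus)).
That clade contains 22 terminal taxa: Callithrix_occidentalis, Candida_bicolor, Canis_elegans, Capsella_arenarius, Carpinus_vulgaris, Colobus_nanus, Cricetus_domesticus, Culex_domesticus, Formica_viridis, Hylobates_albus, Listeria_maculatus, Meleagris_tricolor, Musca_borealis, Papio_sylvestris, Pongo_montanus, Rana_bicolor, Salamandra_borealis, Salmonella_maculatus, Secale_longipes, Streptococcus_gracilis, Triturus_viridis, Tsuga_australis.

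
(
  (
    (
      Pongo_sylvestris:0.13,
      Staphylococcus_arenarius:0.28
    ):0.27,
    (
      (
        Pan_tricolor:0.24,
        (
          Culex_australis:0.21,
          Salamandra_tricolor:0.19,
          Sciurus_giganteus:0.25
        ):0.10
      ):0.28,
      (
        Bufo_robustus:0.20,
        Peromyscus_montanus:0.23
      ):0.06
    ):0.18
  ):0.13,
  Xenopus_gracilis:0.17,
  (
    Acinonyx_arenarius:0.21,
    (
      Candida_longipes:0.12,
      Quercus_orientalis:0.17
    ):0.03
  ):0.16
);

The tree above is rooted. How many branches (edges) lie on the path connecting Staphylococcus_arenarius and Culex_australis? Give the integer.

6

The MRCA of Staphylococcus_arenarius and Culex_australis is the node subtending ((Pongo_sylvestris,Staphylococcus_arenarius),((Pan_tricolor,(Culex_australis,Salamandra_tricolor,Sciurus_giganteus)),(Bufo_robustus,Peromyscus_montanus))).
From Staphylococcus_arenarius up to that node: 2 branches. From Culex_australis up to the same node: 4 branches. Total: 2 + 4 = 6.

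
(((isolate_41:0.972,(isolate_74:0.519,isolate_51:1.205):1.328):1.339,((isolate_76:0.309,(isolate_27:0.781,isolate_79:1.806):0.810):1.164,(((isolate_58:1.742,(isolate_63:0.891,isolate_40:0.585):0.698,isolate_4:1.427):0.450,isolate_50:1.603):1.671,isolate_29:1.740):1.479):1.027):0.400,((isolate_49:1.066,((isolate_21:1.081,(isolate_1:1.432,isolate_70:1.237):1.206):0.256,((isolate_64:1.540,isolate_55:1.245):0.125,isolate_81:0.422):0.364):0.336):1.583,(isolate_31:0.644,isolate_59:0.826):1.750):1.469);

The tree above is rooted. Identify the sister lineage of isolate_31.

isolate_59

isolate_31 attaches to the tree at the node subtending (isolate_31,isolate_59).
The other lineage descending from that same node — the sister group — is the single tip isolate_59.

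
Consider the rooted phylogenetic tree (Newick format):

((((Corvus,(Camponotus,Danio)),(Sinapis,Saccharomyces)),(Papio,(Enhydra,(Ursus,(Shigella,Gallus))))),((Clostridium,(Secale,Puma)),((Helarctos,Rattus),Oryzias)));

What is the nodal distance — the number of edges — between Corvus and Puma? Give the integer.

8

The MRCA of Corvus and Puma is the root of the tree.
From Corvus up to that node: 4 branches. From Puma up to the same node: 4 branches. Total: 4 + 4 = 8.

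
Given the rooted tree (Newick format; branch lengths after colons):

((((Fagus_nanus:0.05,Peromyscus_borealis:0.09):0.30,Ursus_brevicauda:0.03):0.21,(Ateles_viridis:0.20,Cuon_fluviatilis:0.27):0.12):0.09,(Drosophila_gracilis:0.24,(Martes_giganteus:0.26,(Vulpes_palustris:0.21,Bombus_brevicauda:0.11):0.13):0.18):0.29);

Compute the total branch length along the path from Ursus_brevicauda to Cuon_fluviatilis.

The path runs Ursus_brevicauda → … → MRCA → … → Cuon_fluviatilis; the MRCA is the node subtending (((Fagus_nanus,Peromyscus_borealis),Ursus_brevicauda),(Ateles_viridis,Cuon_fluviatilis)).
Branch lengths along that path: 0.03 + 0.21 + 0.12 + 0.27 = 0.63.

0.63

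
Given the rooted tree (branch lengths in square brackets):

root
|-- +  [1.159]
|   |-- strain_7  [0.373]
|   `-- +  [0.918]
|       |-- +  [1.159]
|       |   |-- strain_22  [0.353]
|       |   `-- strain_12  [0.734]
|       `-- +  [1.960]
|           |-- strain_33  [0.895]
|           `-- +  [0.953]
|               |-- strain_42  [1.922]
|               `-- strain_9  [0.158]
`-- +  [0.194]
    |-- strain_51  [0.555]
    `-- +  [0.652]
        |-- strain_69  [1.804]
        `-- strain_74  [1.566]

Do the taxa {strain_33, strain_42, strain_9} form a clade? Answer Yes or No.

The most recent common ancestor of these taxa subtends (strain_33,(strain_42,strain_9)).
That clade has exactly 3 tips — every listed taxon and nothing else — so the group is monophyletic.

Yes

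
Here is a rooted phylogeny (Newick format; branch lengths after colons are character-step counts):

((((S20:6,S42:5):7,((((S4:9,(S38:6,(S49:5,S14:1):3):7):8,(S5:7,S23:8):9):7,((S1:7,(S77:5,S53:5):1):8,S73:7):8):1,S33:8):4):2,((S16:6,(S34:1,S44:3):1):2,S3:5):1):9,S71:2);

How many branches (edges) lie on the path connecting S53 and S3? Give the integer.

9

The MRCA of S53 and S3 is the node subtending (((S20,S42),((((S4,(S38,(S49,S14))),(S5,S23)),((S1,(S77,S53)),S73)),S33)),((S16,(S34,S44)),S3)).
From S53 up to that node: 7 branches. From S3 up to the same node: 2 branches. Total: 7 + 2 = 9.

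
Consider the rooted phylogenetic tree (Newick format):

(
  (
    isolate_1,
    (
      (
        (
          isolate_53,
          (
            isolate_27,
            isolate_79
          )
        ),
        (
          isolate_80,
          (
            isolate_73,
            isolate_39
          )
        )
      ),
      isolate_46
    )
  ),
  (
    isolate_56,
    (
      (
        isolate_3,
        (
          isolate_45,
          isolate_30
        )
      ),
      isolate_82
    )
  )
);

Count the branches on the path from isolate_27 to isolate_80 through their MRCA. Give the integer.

5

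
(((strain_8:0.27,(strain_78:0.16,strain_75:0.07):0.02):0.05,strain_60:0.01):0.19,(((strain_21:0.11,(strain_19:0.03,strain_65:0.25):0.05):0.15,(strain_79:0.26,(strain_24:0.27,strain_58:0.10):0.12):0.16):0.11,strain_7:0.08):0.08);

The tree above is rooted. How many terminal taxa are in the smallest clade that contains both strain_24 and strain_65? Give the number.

The MRCA of strain_24 and strain_65 is the node subtending ((strain_21,(strain_19,strain_65)),(strain_79,(strain_24,strain_58))).
That clade contains 6 terminal taxa: strain_19, strain_21, strain_24, strain_58, strain_65, strain_79.

6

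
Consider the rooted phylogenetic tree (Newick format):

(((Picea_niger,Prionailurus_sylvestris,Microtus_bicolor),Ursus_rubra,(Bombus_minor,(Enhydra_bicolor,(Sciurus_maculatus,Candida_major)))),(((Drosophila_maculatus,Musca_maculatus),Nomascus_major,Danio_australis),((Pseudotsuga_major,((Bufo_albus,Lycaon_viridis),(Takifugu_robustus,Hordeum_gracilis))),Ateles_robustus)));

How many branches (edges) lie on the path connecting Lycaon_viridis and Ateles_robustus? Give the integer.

5

The MRCA of Lycaon_viridis and Ateles_robustus is the node subtending ((Pseudotsuga_major,((Bufo_albus,Lycaon_viridis),(Takifugu_robustus,Hordeum_gracilis))),Ateles_robustus).
From Lycaon_viridis up to that node: 4 branches. From Ateles_robustus up to the same node: 1 branch. Total: 4 + 1 = 5.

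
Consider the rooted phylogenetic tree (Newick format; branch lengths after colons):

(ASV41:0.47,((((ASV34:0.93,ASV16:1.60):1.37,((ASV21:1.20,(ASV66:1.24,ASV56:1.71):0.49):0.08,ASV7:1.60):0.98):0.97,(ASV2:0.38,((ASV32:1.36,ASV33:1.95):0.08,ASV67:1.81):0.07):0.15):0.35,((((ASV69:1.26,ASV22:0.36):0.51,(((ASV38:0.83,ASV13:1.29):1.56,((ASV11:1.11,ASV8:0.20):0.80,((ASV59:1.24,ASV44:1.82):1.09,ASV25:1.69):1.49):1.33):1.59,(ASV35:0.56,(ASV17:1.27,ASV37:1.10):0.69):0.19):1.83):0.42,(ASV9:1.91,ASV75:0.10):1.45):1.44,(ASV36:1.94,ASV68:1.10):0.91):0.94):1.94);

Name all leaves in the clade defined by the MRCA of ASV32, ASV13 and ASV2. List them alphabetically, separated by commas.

Tracing ASV32: it sits inside (ASV32,ASV33).
Tracing ASV13: it sits inside (ASV38,ASV13).
Tracing ASV2: it sits inside (ASV2,((ASV32,ASV33),ASV67)).
The smallest clade enclosing all 3 is ((((ASV34,ASV16),((ASV21,(ASV66,ASV56)),ASV7)),(ASV2,((ASV32,ASV33),ASV67))),((((ASV69,ASV22),(((ASV38,ASV13),((ASV11,ASV8),((ASV59,ASV44),ASV25))),(ASV35,(ASV17,ASV37)))),(ASV9,ASV75)),(ASV36,ASV68))); the answer is its 26 terminal taxa in alphabetical order.

ASV11, ASV13, ASV16, ASV17, ASV2, ASV21, ASV22, ASV25, ASV32, ASV33, ASV34, ASV35, ASV36, ASV37, ASV38, ASV44, ASV56, ASV59, ASV66, ASV67, ASV68, ASV69, ASV7, ASV75, ASV8, ASV9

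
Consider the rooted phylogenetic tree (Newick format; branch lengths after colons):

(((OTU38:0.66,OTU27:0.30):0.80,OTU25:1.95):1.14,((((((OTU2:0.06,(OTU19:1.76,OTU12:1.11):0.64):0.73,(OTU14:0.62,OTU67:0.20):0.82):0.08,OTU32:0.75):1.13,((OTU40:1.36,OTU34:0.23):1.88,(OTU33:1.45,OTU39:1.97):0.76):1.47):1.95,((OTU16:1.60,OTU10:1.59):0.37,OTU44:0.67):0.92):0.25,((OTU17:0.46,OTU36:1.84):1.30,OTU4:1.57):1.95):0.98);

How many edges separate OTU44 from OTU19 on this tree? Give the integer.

8

The MRCA of OTU44 and OTU19 is the node subtending (((((OTU2,(OTU19,OTU12)),(OTU14,OTU67)),OTU32),((OTU40,OTU34),(OTU33,OTU39))),((OTU16,OTU10),OTU44)).
From OTU44 up to that node: 2 branches. From OTU19 up to the same node: 6 branches. Total: 2 + 6 = 8.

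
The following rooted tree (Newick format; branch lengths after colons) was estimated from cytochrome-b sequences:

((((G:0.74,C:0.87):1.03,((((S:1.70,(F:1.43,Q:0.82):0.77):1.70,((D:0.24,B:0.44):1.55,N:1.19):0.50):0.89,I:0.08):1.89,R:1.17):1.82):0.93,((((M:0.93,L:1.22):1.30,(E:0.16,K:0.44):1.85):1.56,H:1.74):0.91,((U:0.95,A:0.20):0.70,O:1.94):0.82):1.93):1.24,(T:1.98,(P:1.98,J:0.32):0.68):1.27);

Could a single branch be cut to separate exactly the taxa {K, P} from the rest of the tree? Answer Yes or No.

The MRCA of the listed taxa is the root, so the smallest clade containing them is the whole tree.
That clade also contains A, B, C, D, E, F, G, H, I, J, L, M, N, O, Q, R, S, T, U, which are not in the proposed group, so the group is not monophyletic.

No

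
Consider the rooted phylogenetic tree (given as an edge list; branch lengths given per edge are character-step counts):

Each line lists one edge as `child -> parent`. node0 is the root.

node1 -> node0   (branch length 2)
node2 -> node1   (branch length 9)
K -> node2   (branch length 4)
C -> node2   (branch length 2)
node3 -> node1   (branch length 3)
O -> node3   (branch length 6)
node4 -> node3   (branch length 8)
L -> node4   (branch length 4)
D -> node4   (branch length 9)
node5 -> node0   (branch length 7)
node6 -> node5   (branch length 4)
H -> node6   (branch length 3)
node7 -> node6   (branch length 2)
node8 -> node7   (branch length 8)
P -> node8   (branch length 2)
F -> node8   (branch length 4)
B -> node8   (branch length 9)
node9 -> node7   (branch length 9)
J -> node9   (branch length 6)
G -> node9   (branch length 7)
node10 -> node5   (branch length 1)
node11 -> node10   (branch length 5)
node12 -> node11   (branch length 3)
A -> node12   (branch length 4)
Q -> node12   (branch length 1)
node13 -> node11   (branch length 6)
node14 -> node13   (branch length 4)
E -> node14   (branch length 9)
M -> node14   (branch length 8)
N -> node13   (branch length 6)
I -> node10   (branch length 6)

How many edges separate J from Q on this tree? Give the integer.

The MRCA of J and Q is the node subtending ((H,((P,F,B),(J,G))),(((A,Q),((E,M),N)),I)).
From J up to that node: 4 branches. From Q up to the same node: 4 branches. Total: 4 + 4 = 8.

8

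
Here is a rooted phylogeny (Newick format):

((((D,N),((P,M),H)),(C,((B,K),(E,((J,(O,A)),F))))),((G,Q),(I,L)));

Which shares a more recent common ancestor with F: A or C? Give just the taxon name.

The MRCA of F and A subtends ((J,(O,A)),F) (4 taxa).
The MRCA of F and C subtends (C,((B,K),(E,((J,(O,A)),F)))) (8 taxa).
The first is nested inside the second, so F shares a more recent common ancestor with A.

A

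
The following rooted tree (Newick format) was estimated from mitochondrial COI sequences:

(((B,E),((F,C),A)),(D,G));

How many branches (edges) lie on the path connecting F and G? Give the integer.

The MRCA of F and G is the root of the tree.
From F up to that node: 4 branches. From G up to the same node: 2 branches. Total: 4 + 2 = 6.

6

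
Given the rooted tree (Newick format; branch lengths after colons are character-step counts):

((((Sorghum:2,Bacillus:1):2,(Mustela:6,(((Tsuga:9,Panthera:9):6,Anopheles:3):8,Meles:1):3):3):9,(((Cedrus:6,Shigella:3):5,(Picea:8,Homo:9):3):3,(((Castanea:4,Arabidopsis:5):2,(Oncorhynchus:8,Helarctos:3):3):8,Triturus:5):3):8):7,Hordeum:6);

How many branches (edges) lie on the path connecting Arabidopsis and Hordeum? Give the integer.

7

The MRCA of Arabidopsis and Hordeum is the root of the tree.
From Arabidopsis up to that node: 6 branches. From Hordeum up to the same node: 1 branch. Total: 6 + 1 = 7.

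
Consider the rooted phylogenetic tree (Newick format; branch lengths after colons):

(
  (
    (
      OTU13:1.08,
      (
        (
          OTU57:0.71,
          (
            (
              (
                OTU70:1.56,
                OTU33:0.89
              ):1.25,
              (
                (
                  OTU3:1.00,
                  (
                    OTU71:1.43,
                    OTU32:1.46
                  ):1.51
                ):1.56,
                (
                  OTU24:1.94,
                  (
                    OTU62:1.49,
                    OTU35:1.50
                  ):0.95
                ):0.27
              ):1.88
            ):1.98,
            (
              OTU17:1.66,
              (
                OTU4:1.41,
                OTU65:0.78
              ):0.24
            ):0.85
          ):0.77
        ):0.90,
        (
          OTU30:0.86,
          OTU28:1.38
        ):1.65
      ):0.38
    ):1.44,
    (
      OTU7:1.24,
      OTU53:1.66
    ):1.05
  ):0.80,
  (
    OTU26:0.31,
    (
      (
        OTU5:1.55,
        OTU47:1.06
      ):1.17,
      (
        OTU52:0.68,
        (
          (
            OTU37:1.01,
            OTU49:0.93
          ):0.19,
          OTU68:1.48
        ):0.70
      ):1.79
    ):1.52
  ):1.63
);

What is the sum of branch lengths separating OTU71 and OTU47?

The path runs OTU71 → … → MRCA → … → OTU47; the MRCA is the root of the tree.
Branch lengths along that path: 1.43 + 1.51 + 1.56 + 1.88 + 1.98 + 0.77 + 0.90 + 0.38 + 1.44 + 0.80 + 1.63 + 1.52 + 1.17 + 1.06 = 18.03.

18.03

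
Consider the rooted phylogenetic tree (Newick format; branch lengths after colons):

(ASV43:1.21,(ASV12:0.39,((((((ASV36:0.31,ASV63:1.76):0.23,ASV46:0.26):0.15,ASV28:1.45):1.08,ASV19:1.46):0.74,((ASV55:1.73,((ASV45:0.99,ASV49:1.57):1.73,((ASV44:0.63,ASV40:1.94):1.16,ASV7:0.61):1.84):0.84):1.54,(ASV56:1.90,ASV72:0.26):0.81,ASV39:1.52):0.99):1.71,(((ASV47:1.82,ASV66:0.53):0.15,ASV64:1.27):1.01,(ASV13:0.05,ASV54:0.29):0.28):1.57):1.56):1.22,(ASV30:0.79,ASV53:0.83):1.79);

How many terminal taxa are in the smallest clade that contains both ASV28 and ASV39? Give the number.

14

The MRCA of ASV28 and ASV39 is the node subtending (((((ASV36,ASV63),ASV46),ASV28),ASV19),((ASV55,((ASV45,ASV49),((ASV44,ASV40),ASV7))),(ASV56,ASV72),ASV39)).
That clade contains 14 terminal taxa: ASV19, ASV28, ASV36, ASV39, ASV40, ASV44, ASV45, ASV46, ASV49, ASV55, ASV56, ASV63, ASV7, ASV72.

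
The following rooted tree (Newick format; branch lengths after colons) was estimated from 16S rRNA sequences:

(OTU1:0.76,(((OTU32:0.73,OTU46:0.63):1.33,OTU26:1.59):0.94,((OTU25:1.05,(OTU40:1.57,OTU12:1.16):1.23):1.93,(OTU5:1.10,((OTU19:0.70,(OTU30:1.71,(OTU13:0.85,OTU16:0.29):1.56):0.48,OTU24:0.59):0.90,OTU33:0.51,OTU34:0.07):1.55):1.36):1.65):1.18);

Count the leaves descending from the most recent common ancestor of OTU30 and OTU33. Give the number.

7

The MRCA of OTU30 and OTU33 is the node subtending ((OTU19,(OTU30,(OTU13,OTU16)),OTU24),OTU33,OTU34).
That clade contains 7 terminal taxa: OTU13, OTU16, OTU19, OTU24, OTU30, OTU33, OTU34.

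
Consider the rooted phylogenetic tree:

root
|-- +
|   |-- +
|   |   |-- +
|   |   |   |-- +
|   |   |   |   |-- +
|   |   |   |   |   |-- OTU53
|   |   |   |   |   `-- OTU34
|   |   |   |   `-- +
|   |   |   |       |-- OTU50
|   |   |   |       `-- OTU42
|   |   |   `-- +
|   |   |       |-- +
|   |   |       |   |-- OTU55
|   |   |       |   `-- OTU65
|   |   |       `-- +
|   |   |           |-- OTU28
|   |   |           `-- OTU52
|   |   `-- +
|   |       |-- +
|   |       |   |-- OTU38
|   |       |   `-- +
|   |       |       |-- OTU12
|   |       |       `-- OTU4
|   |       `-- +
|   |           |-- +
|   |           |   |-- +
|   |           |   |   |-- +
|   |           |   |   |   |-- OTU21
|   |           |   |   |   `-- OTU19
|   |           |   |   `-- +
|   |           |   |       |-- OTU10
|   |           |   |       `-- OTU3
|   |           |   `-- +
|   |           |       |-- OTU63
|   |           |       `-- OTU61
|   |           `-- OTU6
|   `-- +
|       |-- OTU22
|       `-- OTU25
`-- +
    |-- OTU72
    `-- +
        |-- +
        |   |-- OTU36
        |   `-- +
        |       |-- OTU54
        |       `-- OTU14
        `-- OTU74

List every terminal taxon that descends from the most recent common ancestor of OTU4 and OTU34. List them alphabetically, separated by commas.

Tracing OTU4: it sits inside (OTU12,OTU4).
Tracing OTU34: it sits inside (OTU53,OTU34).
The smallest clade enclosing both is ((((OTU53,OTU34),(OTU50,OTU42)),((OTU55,OTU65),(OTU28,OTU52))),((OTU38,(OTU12,OTU4)),((((OTU21,OTU19),(OTU10,OTU3)),(OTU63,OTU61)),OTU6))); the answer is its 18 terminal taxa in alphabetical order.

OTU10, OTU12, OTU19, OTU21, OTU28, OTU3, OTU34, OTU38, OTU4, OTU42, OTU50, OTU52, OTU53, OTU55, OTU6, OTU61, OTU63, OTU65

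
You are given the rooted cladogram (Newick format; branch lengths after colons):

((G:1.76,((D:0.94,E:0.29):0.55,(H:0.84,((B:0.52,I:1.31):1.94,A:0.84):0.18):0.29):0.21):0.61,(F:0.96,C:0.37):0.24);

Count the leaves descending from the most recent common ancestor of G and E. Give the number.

The MRCA of G and E is the node subtending (G,((D,E),(H,((B,I),A)))).
That clade contains 7 terminal taxa: A, B, D, E, G, H, I.

7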